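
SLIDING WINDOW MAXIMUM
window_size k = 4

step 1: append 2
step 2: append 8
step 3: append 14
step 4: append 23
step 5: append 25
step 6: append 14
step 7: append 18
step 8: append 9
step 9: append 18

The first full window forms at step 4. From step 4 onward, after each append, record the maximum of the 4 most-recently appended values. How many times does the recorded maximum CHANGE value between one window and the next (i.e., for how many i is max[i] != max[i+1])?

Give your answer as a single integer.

Answer: 2

Derivation:
step 1: append 2 -> window=[2] (not full yet)
step 2: append 8 -> window=[2, 8] (not full yet)
step 3: append 14 -> window=[2, 8, 14] (not full yet)
step 4: append 23 -> window=[2, 8, 14, 23] -> max=23
step 5: append 25 -> window=[8, 14, 23, 25] -> max=25
step 6: append 14 -> window=[14, 23, 25, 14] -> max=25
step 7: append 18 -> window=[23, 25, 14, 18] -> max=25
step 8: append 9 -> window=[25, 14, 18, 9] -> max=25
step 9: append 18 -> window=[14, 18, 9, 18] -> max=18
Recorded maximums: 23 25 25 25 25 18
Changes between consecutive maximums: 2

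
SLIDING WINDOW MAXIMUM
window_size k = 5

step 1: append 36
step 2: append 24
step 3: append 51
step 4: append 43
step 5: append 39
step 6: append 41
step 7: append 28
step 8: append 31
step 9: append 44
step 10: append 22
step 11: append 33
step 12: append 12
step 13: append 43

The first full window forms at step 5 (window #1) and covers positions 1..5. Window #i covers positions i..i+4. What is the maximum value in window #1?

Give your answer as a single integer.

Answer: 51

Derivation:
step 1: append 36 -> window=[36] (not full yet)
step 2: append 24 -> window=[36, 24] (not full yet)
step 3: append 51 -> window=[36, 24, 51] (not full yet)
step 4: append 43 -> window=[36, 24, 51, 43] (not full yet)
step 5: append 39 -> window=[36, 24, 51, 43, 39] -> max=51
Window #1 max = 51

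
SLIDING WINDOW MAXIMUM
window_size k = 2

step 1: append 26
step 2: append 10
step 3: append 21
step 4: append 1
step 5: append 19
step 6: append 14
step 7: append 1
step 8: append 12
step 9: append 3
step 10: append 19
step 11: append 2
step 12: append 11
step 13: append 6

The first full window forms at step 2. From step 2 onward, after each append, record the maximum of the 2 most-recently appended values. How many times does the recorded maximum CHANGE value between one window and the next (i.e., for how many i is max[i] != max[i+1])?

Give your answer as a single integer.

Answer: 6

Derivation:
step 1: append 26 -> window=[26] (not full yet)
step 2: append 10 -> window=[26, 10] -> max=26
step 3: append 21 -> window=[10, 21] -> max=21
step 4: append 1 -> window=[21, 1] -> max=21
step 5: append 19 -> window=[1, 19] -> max=19
step 6: append 14 -> window=[19, 14] -> max=19
step 7: append 1 -> window=[14, 1] -> max=14
step 8: append 12 -> window=[1, 12] -> max=12
step 9: append 3 -> window=[12, 3] -> max=12
step 10: append 19 -> window=[3, 19] -> max=19
step 11: append 2 -> window=[19, 2] -> max=19
step 12: append 11 -> window=[2, 11] -> max=11
step 13: append 6 -> window=[11, 6] -> max=11
Recorded maximums: 26 21 21 19 19 14 12 12 19 19 11 11
Changes between consecutive maximums: 6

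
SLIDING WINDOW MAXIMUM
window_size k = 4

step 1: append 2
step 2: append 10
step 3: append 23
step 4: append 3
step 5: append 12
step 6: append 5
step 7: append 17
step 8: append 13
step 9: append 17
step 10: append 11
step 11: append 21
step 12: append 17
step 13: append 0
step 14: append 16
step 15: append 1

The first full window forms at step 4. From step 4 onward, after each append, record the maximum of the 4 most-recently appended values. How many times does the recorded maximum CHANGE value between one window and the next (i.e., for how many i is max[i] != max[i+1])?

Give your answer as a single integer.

step 1: append 2 -> window=[2] (not full yet)
step 2: append 10 -> window=[2, 10] (not full yet)
step 3: append 23 -> window=[2, 10, 23] (not full yet)
step 4: append 3 -> window=[2, 10, 23, 3] -> max=23
step 5: append 12 -> window=[10, 23, 3, 12] -> max=23
step 6: append 5 -> window=[23, 3, 12, 5] -> max=23
step 7: append 17 -> window=[3, 12, 5, 17] -> max=17
step 8: append 13 -> window=[12, 5, 17, 13] -> max=17
step 9: append 17 -> window=[5, 17, 13, 17] -> max=17
step 10: append 11 -> window=[17, 13, 17, 11] -> max=17
step 11: append 21 -> window=[13, 17, 11, 21] -> max=21
step 12: append 17 -> window=[17, 11, 21, 17] -> max=21
step 13: append 0 -> window=[11, 21, 17, 0] -> max=21
step 14: append 16 -> window=[21, 17, 0, 16] -> max=21
step 15: append 1 -> window=[17, 0, 16, 1] -> max=17
Recorded maximums: 23 23 23 17 17 17 17 21 21 21 21 17
Changes between consecutive maximums: 3

Answer: 3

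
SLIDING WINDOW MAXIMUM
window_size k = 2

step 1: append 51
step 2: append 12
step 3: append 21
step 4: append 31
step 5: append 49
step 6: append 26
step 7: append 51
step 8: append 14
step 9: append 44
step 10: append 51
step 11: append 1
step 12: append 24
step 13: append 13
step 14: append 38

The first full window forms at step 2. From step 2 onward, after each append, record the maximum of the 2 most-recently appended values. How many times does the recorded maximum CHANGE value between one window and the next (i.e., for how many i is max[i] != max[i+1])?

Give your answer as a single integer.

step 1: append 51 -> window=[51] (not full yet)
step 2: append 12 -> window=[51, 12] -> max=51
step 3: append 21 -> window=[12, 21] -> max=21
step 4: append 31 -> window=[21, 31] -> max=31
step 5: append 49 -> window=[31, 49] -> max=49
step 6: append 26 -> window=[49, 26] -> max=49
step 7: append 51 -> window=[26, 51] -> max=51
step 8: append 14 -> window=[51, 14] -> max=51
step 9: append 44 -> window=[14, 44] -> max=44
step 10: append 51 -> window=[44, 51] -> max=51
step 11: append 1 -> window=[51, 1] -> max=51
step 12: append 24 -> window=[1, 24] -> max=24
step 13: append 13 -> window=[24, 13] -> max=24
step 14: append 38 -> window=[13, 38] -> max=38
Recorded maximums: 51 21 31 49 49 51 51 44 51 51 24 24 38
Changes between consecutive maximums: 8

Answer: 8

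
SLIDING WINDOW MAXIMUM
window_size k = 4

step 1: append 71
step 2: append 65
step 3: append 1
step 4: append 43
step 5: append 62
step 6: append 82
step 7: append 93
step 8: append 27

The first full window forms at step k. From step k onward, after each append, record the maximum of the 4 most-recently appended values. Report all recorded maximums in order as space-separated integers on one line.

Answer: 71 65 82 93 93

Derivation:
step 1: append 71 -> window=[71] (not full yet)
step 2: append 65 -> window=[71, 65] (not full yet)
step 3: append 1 -> window=[71, 65, 1] (not full yet)
step 4: append 43 -> window=[71, 65, 1, 43] -> max=71
step 5: append 62 -> window=[65, 1, 43, 62] -> max=65
step 6: append 82 -> window=[1, 43, 62, 82] -> max=82
step 7: append 93 -> window=[43, 62, 82, 93] -> max=93
step 8: append 27 -> window=[62, 82, 93, 27] -> max=93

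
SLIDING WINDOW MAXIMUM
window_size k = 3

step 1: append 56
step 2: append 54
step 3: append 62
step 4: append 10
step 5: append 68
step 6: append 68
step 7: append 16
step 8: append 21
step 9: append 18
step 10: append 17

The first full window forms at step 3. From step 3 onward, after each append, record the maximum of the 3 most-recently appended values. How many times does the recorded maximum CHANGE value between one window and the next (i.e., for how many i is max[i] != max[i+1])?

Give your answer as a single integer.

step 1: append 56 -> window=[56] (not full yet)
step 2: append 54 -> window=[56, 54] (not full yet)
step 3: append 62 -> window=[56, 54, 62] -> max=62
step 4: append 10 -> window=[54, 62, 10] -> max=62
step 5: append 68 -> window=[62, 10, 68] -> max=68
step 6: append 68 -> window=[10, 68, 68] -> max=68
step 7: append 16 -> window=[68, 68, 16] -> max=68
step 8: append 21 -> window=[68, 16, 21] -> max=68
step 9: append 18 -> window=[16, 21, 18] -> max=21
step 10: append 17 -> window=[21, 18, 17] -> max=21
Recorded maximums: 62 62 68 68 68 68 21 21
Changes between consecutive maximums: 2

Answer: 2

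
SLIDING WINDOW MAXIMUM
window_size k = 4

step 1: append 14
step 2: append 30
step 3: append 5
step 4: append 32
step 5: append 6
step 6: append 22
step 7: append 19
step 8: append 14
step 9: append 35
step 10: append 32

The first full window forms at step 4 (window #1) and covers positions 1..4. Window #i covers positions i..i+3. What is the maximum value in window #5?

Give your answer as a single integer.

Answer: 22

Derivation:
step 1: append 14 -> window=[14] (not full yet)
step 2: append 30 -> window=[14, 30] (not full yet)
step 3: append 5 -> window=[14, 30, 5] (not full yet)
step 4: append 32 -> window=[14, 30, 5, 32] -> max=32
step 5: append 6 -> window=[30, 5, 32, 6] -> max=32
step 6: append 22 -> window=[5, 32, 6, 22] -> max=32
step 7: append 19 -> window=[32, 6, 22, 19] -> max=32
step 8: append 14 -> window=[6, 22, 19, 14] -> max=22
Window #5 max = 22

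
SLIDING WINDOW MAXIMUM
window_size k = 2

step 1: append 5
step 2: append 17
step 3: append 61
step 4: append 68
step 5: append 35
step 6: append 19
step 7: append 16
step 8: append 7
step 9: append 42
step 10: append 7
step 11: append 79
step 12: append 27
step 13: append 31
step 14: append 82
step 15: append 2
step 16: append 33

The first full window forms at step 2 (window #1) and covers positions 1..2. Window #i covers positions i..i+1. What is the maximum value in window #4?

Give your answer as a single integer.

step 1: append 5 -> window=[5] (not full yet)
step 2: append 17 -> window=[5, 17] -> max=17
step 3: append 61 -> window=[17, 61] -> max=61
step 4: append 68 -> window=[61, 68] -> max=68
step 5: append 35 -> window=[68, 35] -> max=68
Window #4 max = 68

Answer: 68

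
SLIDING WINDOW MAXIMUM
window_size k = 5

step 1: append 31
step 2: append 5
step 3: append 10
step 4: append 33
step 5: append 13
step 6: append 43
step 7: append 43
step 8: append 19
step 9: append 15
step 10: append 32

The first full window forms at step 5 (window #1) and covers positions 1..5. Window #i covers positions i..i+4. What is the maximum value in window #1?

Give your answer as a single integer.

Answer: 33

Derivation:
step 1: append 31 -> window=[31] (not full yet)
step 2: append 5 -> window=[31, 5] (not full yet)
step 3: append 10 -> window=[31, 5, 10] (not full yet)
step 4: append 33 -> window=[31, 5, 10, 33] (not full yet)
step 5: append 13 -> window=[31, 5, 10, 33, 13] -> max=33
Window #1 max = 33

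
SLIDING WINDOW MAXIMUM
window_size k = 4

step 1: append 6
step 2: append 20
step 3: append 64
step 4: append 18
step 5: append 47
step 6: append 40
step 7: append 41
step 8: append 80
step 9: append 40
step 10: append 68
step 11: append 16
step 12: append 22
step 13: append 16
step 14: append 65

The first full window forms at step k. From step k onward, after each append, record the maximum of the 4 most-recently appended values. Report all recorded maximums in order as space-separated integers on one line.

Answer: 64 64 64 47 80 80 80 80 68 68 65

Derivation:
step 1: append 6 -> window=[6] (not full yet)
step 2: append 20 -> window=[6, 20] (not full yet)
step 3: append 64 -> window=[6, 20, 64] (not full yet)
step 4: append 18 -> window=[6, 20, 64, 18] -> max=64
step 5: append 47 -> window=[20, 64, 18, 47] -> max=64
step 6: append 40 -> window=[64, 18, 47, 40] -> max=64
step 7: append 41 -> window=[18, 47, 40, 41] -> max=47
step 8: append 80 -> window=[47, 40, 41, 80] -> max=80
step 9: append 40 -> window=[40, 41, 80, 40] -> max=80
step 10: append 68 -> window=[41, 80, 40, 68] -> max=80
step 11: append 16 -> window=[80, 40, 68, 16] -> max=80
step 12: append 22 -> window=[40, 68, 16, 22] -> max=68
step 13: append 16 -> window=[68, 16, 22, 16] -> max=68
step 14: append 65 -> window=[16, 22, 16, 65] -> max=65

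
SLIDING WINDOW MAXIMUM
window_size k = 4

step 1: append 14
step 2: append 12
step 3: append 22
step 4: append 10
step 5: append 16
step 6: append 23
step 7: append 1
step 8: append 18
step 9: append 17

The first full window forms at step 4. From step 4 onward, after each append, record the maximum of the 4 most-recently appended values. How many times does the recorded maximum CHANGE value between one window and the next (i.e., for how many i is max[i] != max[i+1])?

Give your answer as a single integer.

step 1: append 14 -> window=[14] (not full yet)
step 2: append 12 -> window=[14, 12] (not full yet)
step 3: append 22 -> window=[14, 12, 22] (not full yet)
step 4: append 10 -> window=[14, 12, 22, 10] -> max=22
step 5: append 16 -> window=[12, 22, 10, 16] -> max=22
step 6: append 23 -> window=[22, 10, 16, 23] -> max=23
step 7: append 1 -> window=[10, 16, 23, 1] -> max=23
step 8: append 18 -> window=[16, 23, 1, 18] -> max=23
step 9: append 17 -> window=[23, 1, 18, 17] -> max=23
Recorded maximums: 22 22 23 23 23 23
Changes between consecutive maximums: 1

Answer: 1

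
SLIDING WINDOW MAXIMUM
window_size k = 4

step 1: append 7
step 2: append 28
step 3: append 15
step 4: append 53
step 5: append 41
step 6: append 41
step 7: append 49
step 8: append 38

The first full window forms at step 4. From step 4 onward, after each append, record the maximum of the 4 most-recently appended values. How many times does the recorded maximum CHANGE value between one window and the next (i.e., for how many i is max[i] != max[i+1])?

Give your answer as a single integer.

step 1: append 7 -> window=[7] (not full yet)
step 2: append 28 -> window=[7, 28] (not full yet)
step 3: append 15 -> window=[7, 28, 15] (not full yet)
step 4: append 53 -> window=[7, 28, 15, 53] -> max=53
step 5: append 41 -> window=[28, 15, 53, 41] -> max=53
step 6: append 41 -> window=[15, 53, 41, 41] -> max=53
step 7: append 49 -> window=[53, 41, 41, 49] -> max=53
step 8: append 38 -> window=[41, 41, 49, 38] -> max=49
Recorded maximums: 53 53 53 53 49
Changes between consecutive maximums: 1

Answer: 1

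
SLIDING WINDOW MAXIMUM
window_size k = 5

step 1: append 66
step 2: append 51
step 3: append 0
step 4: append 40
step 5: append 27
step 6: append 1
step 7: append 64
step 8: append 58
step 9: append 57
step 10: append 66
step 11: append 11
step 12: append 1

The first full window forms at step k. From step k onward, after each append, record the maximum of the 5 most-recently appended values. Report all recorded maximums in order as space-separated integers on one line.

Answer: 66 51 64 64 64 66 66 66

Derivation:
step 1: append 66 -> window=[66] (not full yet)
step 2: append 51 -> window=[66, 51] (not full yet)
step 3: append 0 -> window=[66, 51, 0] (not full yet)
step 4: append 40 -> window=[66, 51, 0, 40] (not full yet)
step 5: append 27 -> window=[66, 51, 0, 40, 27] -> max=66
step 6: append 1 -> window=[51, 0, 40, 27, 1] -> max=51
step 7: append 64 -> window=[0, 40, 27, 1, 64] -> max=64
step 8: append 58 -> window=[40, 27, 1, 64, 58] -> max=64
step 9: append 57 -> window=[27, 1, 64, 58, 57] -> max=64
step 10: append 66 -> window=[1, 64, 58, 57, 66] -> max=66
step 11: append 11 -> window=[64, 58, 57, 66, 11] -> max=66
step 12: append 1 -> window=[58, 57, 66, 11, 1] -> max=66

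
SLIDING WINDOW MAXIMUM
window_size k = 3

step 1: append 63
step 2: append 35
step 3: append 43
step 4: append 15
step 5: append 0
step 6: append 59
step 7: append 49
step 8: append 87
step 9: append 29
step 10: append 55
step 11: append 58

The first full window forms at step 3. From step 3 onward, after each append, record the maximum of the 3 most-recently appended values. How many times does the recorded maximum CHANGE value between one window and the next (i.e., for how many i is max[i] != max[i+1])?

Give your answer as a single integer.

Answer: 4

Derivation:
step 1: append 63 -> window=[63] (not full yet)
step 2: append 35 -> window=[63, 35] (not full yet)
step 3: append 43 -> window=[63, 35, 43] -> max=63
step 4: append 15 -> window=[35, 43, 15] -> max=43
step 5: append 0 -> window=[43, 15, 0] -> max=43
step 6: append 59 -> window=[15, 0, 59] -> max=59
step 7: append 49 -> window=[0, 59, 49] -> max=59
step 8: append 87 -> window=[59, 49, 87] -> max=87
step 9: append 29 -> window=[49, 87, 29] -> max=87
step 10: append 55 -> window=[87, 29, 55] -> max=87
step 11: append 58 -> window=[29, 55, 58] -> max=58
Recorded maximums: 63 43 43 59 59 87 87 87 58
Changes between consecutive maximums: 4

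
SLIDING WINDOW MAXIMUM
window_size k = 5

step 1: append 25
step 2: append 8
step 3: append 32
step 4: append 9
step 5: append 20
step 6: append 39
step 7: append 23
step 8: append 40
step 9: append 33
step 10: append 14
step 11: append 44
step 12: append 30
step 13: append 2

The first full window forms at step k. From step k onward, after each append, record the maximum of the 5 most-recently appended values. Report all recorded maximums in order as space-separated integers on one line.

step 1: append 25 -> window=[25] (not full yet)
step 2: append 8 -> window=[25, 8] (not full yet)
step 3: append 32 -> window=[25, 8, 32] (not full yet)
step 4: append 9 -> window=[25, 8, 32, 9] (not full yet)
step 5: append 20 -> window=[25, 8, 32, 9, 20] -> max=32
step 6: append 39 -> window=[8, 32, 9, 20, 39] -> max=39
step 7: append 23 -> window=[32, 9, 20, 39, 23] -> max=39
step 8: append 40 -> window=[9, 20, 39, 23, 40] -> max=40
step 9: append 33 -> window=[20, 39, 23, 40, 33] -> max=40
step 10: append 14 -> window=[39, 23, 40, 33, 14] -> max=40
step 11: append 44 -> window=[23, 40, 33, 14, 44] -> max=44
step 12: append 30 -> window=[40, 33, 14, 44, 30] -> max=44
step 13: append 2 -> window=[33, 14, 44, 30, 2] -> max=44

Answer: 32 39 39 40 40 40 44 44 44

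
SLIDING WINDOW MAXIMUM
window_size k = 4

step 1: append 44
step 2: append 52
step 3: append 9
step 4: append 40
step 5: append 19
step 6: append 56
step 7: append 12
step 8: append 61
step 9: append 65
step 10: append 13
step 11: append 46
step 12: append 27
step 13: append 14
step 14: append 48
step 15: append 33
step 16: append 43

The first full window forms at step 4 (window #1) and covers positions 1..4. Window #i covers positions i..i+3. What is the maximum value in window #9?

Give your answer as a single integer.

Answer: 65

Derivation:
step 1: append 44 -> window=[44] (not full yet)
step 2: append 52 -> window=[44, 52] (not full yet)
step 3: append 9 -> window=[44, 52, 9] (not full yet)
step 4: append 40 -> window=[44, 52, 9, 40] -> max=52
step 5: append 19 -> window=[52, 9, 40, 19] -> max=52
step 6: append 56 -> window=[9, 40, 19, 56] -> max=56
step 7: append 12 -> window=[40, 19, 56, 12] -> max=56
step 8: append 61 -> window=[19, 56, 12, 61] -> max=61
step 9: append 65 -> window=[56, 12, 61, 65] -> max=65
step 10: append 13 -> window=[12, 61, 65, 13] -> max=65
step 11: append 46 -> window=[61, 65, 13, 46] -> max=65
step 12: append 27 -> window=[65, 13, 46, 27] -> max=65
Window #9 max = 65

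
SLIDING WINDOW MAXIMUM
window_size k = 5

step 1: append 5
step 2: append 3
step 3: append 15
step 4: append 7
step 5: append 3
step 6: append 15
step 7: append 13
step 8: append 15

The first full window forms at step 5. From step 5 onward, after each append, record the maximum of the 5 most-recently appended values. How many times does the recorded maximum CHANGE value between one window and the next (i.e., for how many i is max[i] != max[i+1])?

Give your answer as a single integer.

step 1: append 5 -> window=[5] (not full yet)
step 2: append 3 -> window=[5, 3] (not full yet)
step 3: append 15 -> window=[5, 3, 15] (not full yet)
step 4: append 7 -> window=[5, 3, 15, 7] (not full yet)
step 5: append 3 -> window=[5, 3, 15, 7, 3] -> max=15
step 6: append 15 -> window=[3, 15, 7, 3, 15] -> max=15
step 7: append 13 -> window=[15, 7, 3, 15, 13] -> max=15
step 8: append 15 -> window=[7, 3, 15, 13, 15] -> max=15
Recorded maximums: 15 15 15 15
Changes between consecutive maximums: 0

Answer: 0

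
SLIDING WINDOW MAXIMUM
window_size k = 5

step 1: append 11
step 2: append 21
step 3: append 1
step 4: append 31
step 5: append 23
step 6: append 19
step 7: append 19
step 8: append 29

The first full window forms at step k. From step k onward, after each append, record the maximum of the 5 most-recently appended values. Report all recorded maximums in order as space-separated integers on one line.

Answer: 31 31 31 31

Derivation:
step 1: append 11 -> window=[11] (not full yet)
step 2: append 21 -> window=[11, 21] (not full yet)
step 3: append 1 -> window=[11, 21, 1] (not full yet)
step 4: append 31 -> window=[11, 21, 1, 31] (not full yet)
step 5: append 23 -> window=[11, 21, 1, 31, 23] -> max=31
step 6: append 19 -> window=[21, 1, 31, 23, 19] -> max=31
step 7: append 19 -> window=[1, 31, 23, 19, 19] -> max=31
step 8: append 29 -> window=[31, 23, 19, 19, 29] -> max=31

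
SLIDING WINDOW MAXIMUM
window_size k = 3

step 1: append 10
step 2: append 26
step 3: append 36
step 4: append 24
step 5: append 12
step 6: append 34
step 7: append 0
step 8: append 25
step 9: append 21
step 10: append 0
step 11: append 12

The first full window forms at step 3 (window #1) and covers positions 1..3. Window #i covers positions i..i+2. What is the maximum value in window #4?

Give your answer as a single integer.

Answer: 34

Derivation:
step 1: append 10 -> window=[10] (not full yet)
step 2: append 26 -> window=[10, 26] (not full yet)
step 3: append 36 -> window=[10, 26, 36] -> max=36
step 4: append 24 -> window=[26, 36, 24] -> max=36
step 5: append 12 -> window=[36, 24, 12] -> max=36
step 6: append 34 -> window=[24, 12, 34] -> max=34
Window #4 max = 34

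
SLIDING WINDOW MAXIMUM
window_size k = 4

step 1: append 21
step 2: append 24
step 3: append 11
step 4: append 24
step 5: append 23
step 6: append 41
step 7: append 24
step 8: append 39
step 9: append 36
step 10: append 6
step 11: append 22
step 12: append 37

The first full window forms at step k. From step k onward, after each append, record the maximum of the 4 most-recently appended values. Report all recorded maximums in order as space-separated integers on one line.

step 1: append 21 -> window=[21] (not full yet)
step 2: append 24 -> window=[21, 24] (not full yet)
step 3: append 11 -> window=[21, 24, 11] (not full yet)
step 4: append 24 -> window=[21, 24, 11, 24] -> max=24
step 5: append 23 -> window=[24, 11, 24, 23] -> max=24
step 6: append 41 -> window=[11, 24, 23, 41] -> max=41
step 7: append 24 -> window=[24, 23, 41, 24] -> max=41
step 8: append 39 -> window=[23, 41, 24, 39] -> max=41
step 9: append 36 -> window=[41, 24, 39, 36] -> max=41
step 10: append 6 -> window=[24, 39, 36, 6] -> max=39
step 11: append 22 -> window=[39, 36, 6, 22] -> max=39
step 12: append 37 -> window=[36, 6, 22, 37] -> max=37

Answer: 24 24 41 41 41 41 39 39 37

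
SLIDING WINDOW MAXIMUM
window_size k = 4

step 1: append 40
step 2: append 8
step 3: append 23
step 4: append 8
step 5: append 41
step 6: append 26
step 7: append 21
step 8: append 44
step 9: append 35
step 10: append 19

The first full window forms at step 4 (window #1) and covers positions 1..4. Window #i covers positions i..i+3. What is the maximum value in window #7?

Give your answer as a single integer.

Answer: 44

Derivation:
step 1: append 40 -> window=[40] (not full yet)
step 2: append 8 -> window=[40, 8] (not full yet)
step 3: append 23 -> window=[40, 8, 23] (not full yet)
step 4: append 8 -> window=[40, 8, 23, 8] -> max=40
step 5: append 41 -> window=[8, 23, 8, 41] -> max=41
step 6: append 26 -> window=[23, 8, 41, 26] -> max=41
step 7: append 21 -> window=[8, 41, 26, 21] -> max=41
step 8: append 44 -> window=[41, 26, 21, 44] -> max=44
step 9: append 35 -> window=[26, 21, 44, 35] -> max=44
step 10: append 19 -> window=[21, 44, 35, 19] -> max=44
Window #7 max = 44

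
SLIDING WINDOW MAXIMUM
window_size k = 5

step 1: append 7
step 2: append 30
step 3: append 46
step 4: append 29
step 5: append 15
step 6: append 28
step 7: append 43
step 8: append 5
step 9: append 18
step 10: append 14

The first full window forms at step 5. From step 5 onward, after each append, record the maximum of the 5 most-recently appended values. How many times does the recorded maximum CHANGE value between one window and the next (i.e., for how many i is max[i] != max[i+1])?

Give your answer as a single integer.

step 1: append 7 -> window=[7] (not full yet)
step 2: append 30 -> window=[7, 30] (not full yet)
step 3: append 46 -> window=[7, 30, 46] (not full yet)
step 4: append 29 -> window=[7, 30, 46, 29] (not full yet)
step 5: append 15 -> window=[7, 30, 46, 29, 15] -> max=46
step 6: append 28 -> window=[30, 46, 29, 15, 28] -> max=46
step 7: append 43 -> window=[46, 29, 15, 28, 43] -> max=46
step 8: append 5 -> window=[29, 15, 28, 43, 5] -> max=43
step 9: append 18 -> window=[15, 28, 43, 5, 18] -> max=43
step 10: append 14 -> window=[28, 43, 5, 18, 14] -> max=43
Recorded maximums: 46 46 46 43 43 43
Changes between consecutive maximums: 1

Answer: 1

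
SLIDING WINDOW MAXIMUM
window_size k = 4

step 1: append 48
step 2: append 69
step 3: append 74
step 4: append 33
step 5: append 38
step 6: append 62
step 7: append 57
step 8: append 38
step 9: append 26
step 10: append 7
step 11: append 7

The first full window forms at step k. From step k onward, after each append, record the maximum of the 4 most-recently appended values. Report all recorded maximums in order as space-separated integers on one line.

step 1: append 48 -> window=[48] (not full yet)
step 2: append 69 -> window=[48, 69] (not full yet)
step 3: append 74 -> window=[48, 69, 74] (not full yet)
step 4: append 33 -> window=[48, 69, 74, 33] -> max=74
step 5: append 38 -> window=[69, 74, 33, 38] -> max=74
step 6: append 62 -> window=[74, 33, 38, 62] -> max=74
step 7: append 57 -> window=[33, 38, 62, 57] -> max=62
step 8: append 38 -> window=[38, 62, 57, 38] -> max=62
step 9: append 26 -> window=[62, 57, 38, 26] -> max=62
step 10: append 7 -> window=[57, 38, 26, 7] -> max=57
step 11: append 7 -> window=[38, 26, 7, 7] -> max=38

Answer: 74 74 74 62 62 62 57 38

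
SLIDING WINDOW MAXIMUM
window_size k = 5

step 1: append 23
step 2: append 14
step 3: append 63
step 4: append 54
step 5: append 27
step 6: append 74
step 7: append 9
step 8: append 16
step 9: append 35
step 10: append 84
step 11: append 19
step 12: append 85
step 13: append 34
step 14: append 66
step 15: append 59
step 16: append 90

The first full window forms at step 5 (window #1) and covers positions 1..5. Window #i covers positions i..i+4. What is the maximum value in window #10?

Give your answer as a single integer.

Answer: 85

Derivation:
step 1: append 23 -> window=[23] (not full yet)
step 2: append 14 -> window=[23, 14] (not full yet)
step 3: append 63 -> window=[23, 14, 63] (not full yet)
step 4: append 54 -> window=[23, 14, 63, 54] (not full yet)
step 5: append 27 -> window=[23, 14, 63, 54, 27] -> max=63
step 6: append 74 -> window=[14, 63, 54, 27, 74] -> max=74
step 7: append 9 -> window=[63, 54, 27, 74, 9] -> max=74
step 8: append 16 -> window=[54, 27, 74, 9, 16] -> max=74
step 9: append 35 -> window=[27, 74, 9, 16, 35] -> max=74
step 10: append 84 -> window=[74, 9, 16, 35, 84] -> max=84
step 11: append 19 -> window=[9, 16, 35, 84, 19] -> max=84
step 12: append 85 -> window=[16, 35, 84, 19, 85] -> max=85
step 13: append 34 -> window=[35, 84, 19, 85, 34] -> max=85
step 14: append 66 -> window=[84, 19, 85, 34, 66] -> max=85
Window #10 max = 85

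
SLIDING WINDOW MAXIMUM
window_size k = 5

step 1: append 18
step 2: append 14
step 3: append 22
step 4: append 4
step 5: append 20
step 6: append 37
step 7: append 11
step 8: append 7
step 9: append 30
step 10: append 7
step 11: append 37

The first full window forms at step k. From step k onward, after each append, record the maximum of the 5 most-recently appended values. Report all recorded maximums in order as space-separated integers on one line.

step 1: append 18 -> window=[18] (not full yet)
step 2: append 14 -> window=[18, 14] (not full yet)
step 3: append 22 -> window=[18, 14, 22] (not full yet)
step 4: append 4 -> window=[18, 14, 22, 4] (not full yet)
step 5: append 20 -> window=[18, 14, 22, 4, 20] -> max=22
step 6: append 37 -> window=[14, 22, 4, 20, 37] -> max=37
step 7: append 11 -> window=[22, 4, 20, 37, 11] -> max=37
step 8: append 7 -> window=[4, 20, 37, 11, 7] -> max=37
step 9: append 30 -> window=[20, 37, 11, 7, 30] -> max=37
step 10: append 7 -> window=[37, 11, 7, 30, 7] -> max=37
step 11: append 37 -> window=[11, 7, 30, 7, 37] -> max=37

Answer: 22 37 37 37 37 37 37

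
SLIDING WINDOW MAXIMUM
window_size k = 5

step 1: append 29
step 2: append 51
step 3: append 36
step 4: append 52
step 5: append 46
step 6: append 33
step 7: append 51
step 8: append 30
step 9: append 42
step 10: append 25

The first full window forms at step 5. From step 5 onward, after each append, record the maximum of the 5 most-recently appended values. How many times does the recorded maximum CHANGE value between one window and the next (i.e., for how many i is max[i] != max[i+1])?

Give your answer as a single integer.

Answer: 1

Derivation:
step 1: append 29 -> window=[29] (not full yet)
step 2: append 51 -> window=[29, 51] (not full yet)
step 3: append 36 -> window=[29, 51, 36] (not full yet)
step 4: append 52 -> window=[29, 51, 36, 52] (not full yet)
step 5: append 46 -> window=[29, 51, 36, 52, 46] -> max=52
step 6: append 33 -> window=[51, 36, 52, 46, 33] -> max=52
step 7: append 51 -> window=[36, 52, 46, 33, 51] -> max=52
step 8: append 30 -> window=[52, 46, 33, 51, 30] -> max=52
step 9: append 42 -> window=[46, 33, 51, 30, 42] -> max=51
step 10: append 25 -> window=[33, 51, 30, 42, 25] -> max=51
Recorded maximums: 52 52 52 52 51 51
Changes between consecutive maximums: 1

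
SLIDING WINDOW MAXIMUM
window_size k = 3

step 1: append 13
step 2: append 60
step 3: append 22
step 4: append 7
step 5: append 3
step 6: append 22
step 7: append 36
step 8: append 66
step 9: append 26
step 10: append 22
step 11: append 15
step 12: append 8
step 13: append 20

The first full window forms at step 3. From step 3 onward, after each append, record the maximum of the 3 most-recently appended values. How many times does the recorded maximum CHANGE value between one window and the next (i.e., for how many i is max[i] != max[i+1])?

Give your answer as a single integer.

step 1: append 13 -> window=[13] (not full yet)
step 2: append 60 -> window=[13, 60] (not full yet)
step 3: append 22 -> window=[13, 60, 22] -> max=60
step 4: append 7 -> window=[60, 22, 7] -> max=60
step 5: append 3 -> window=[22, 7, 3] -> max=22
step 6: append 22 -> window=[7, 3, 22] -> max=22
step 7: append 36 -> window=[3, 22, 36] -> max=36
step 8: append 66 -> window=[22, 36, 66] -> max=66
step 9: append 26 -> window=[36, 66, 26] -> max=66
step 10: append 22 -> window=[66, 26, 22] -> max=66
step 11: append 15 -> window=[26, 22, 15] -> max=26
step 12: append 8 -> window=[22, 15, 8] -> max=22
step 13: append 20 -> window=[15, 8, 20] -> max=20
Recorded maximums: 60 60 22 22 36 66 66 66 26 22 20
Changes between consecutive maximums: 6

Answer: 6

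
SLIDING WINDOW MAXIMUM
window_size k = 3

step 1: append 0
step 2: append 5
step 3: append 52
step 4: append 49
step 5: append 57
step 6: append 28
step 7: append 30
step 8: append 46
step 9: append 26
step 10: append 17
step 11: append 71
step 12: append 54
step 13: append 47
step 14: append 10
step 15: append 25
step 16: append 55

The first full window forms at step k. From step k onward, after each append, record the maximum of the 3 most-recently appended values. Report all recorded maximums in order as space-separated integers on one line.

Answer: 52 52 57 57 57 46 46 46 71 71 71 54 47 55

Derivation:
step 1: append 0 -> window=[0] (not full yet)
step 2: append 5 -> window=[0, 5] (not full yet)
step 3: append 52 -> window=[0, 5, 52] -> max=52
step 4: append 49 -> window=[5, 52, 49] -> max=52
step 5: append 57 -> window=[52, 49, 57] -> max=57
step 6: append 28 -> window=[49, 57, 28] -> max=57
step 7: append 30 -> window=[57, 28, 30] -> max=57
step 8: append 46 -> window=[28, 30, 46] -> max=46
step 9: append 26 -> window=[30, 46, 26] -> max=46
step 10: append 17 -> window=[46, 26, 17] -> max=46
step 11: append 71 -> window=[26, 17, 71] -> max=71
step 12: append 54 -> window=[17, 71, 54] -> max=71
step 13: append 47 -> window=[71, 54, 47] -> max=71
step 14: append 10 -> window=[54, 47, 10] -> max=54
step 15: append 25 -> window=[47, 10, 25] -> max=47
step 16: append 55 -> window=[10, 25, 55] -> max=55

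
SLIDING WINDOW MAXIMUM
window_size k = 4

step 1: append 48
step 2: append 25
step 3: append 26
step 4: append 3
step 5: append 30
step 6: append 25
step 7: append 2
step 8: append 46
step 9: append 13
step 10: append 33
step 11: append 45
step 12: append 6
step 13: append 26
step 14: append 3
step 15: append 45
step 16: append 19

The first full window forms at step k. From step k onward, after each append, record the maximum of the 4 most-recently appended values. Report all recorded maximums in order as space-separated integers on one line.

step 1: append 48 -> window=[48] (not full yet)
step 2: append 25 -> window=[48, 25] (not full yet)
step 3: append 26 -> window=[48, 25, 26] (not full yet)
step 4: append 3 -> window=[48, 25, 26, 3] -> max=48
step 5: append 30 -> window=[25, 26, 3, 30] -> max=30
step 6: append 25 -> window=[26, 3, 30, 25] -> max=30
step 7: append 2 -> window=[3, 30, 25, 2] -> max=30
step 8: append 46 -> window=[30, 25, 2, 46] -> max=46
step 9: append 13 -> window=[25, 2, 46, 13] -> max=46
step 10: append 33 -> window=[2, 46, 13, 33] -> max=46
step 11: append 45 -> window=[46, 13, 33, 45] -> max=46
step 12: append 6 -> window=[13, 33, 45, 6] -> max=45
step 13: append 26 -> window=[33, 45, 6, 26] -> max=45
step 14: append 3 -> window=[45, 6, 26, 3] -> max=45
step 15: append 45 -> window=[6, 26, 3, 45] -> max=45
step 16: append 19 -> window=[26, 3, 45, 19] -> max=45

Answer: 48 30 30 30 46 46 46 46 45 45 45 45 45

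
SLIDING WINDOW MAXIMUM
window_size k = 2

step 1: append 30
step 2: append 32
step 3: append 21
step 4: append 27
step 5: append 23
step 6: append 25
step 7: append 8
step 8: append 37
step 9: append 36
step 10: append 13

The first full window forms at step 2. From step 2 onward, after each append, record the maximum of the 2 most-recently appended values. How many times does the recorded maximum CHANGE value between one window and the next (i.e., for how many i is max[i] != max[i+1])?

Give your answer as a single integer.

step 1: append 30 -> window=[30] (not full yet)
step 2: append 32 -> window=[30, 32] -> max=32
step 3: append 21 -> window=[32, 21] -> max=32
step 4: append 27 -> window=[21, 27] -> max=27
step 5: append 23 -> window=[27, 23] -> max=27
step 6: append 25 -> window=[23, 25] -> max=25
step 7: append 8 -> window=[25, 8] -> max=25
step 8: append 37 -> window=[8, 37] -> max=37
step 9: append 36 -> window=[37, 36] -> max=37
step 10: append 13 -> window=[36, 13] -> max=36
Recorded maximums: 32 32 27 27 25 25 37 37 36
Changes between consecutive maximums: 4

Answer: 4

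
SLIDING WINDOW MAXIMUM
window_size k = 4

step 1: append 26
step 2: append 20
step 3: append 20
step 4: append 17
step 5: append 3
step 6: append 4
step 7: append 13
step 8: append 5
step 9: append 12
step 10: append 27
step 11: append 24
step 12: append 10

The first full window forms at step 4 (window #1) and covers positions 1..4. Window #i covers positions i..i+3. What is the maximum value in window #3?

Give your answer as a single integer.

step 1: append 26 -> window=[26] (not full yet)
step 2: append 20 -> window=[26, 20] (not full yet)
step 3: append 20 -> window=[26, 20, 20] (not full yet)
step 4: append 17 -> window=[26, 20, 20, 17] -> max=26
step 5: append 3 -> window=[20, 20, 17, 3] -> max=20
step 6: append 4 -> window=[20, 17, 3, 4] -> max=20
Window #3 max = 20

Answer: 20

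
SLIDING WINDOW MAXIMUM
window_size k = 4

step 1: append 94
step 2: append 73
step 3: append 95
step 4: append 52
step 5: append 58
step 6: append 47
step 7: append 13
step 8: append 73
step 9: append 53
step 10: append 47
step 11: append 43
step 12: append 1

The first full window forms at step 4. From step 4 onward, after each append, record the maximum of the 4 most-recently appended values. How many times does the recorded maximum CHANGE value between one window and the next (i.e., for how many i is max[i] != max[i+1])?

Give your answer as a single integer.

step 1: append 94 -> window=[94] (not full yet)
step 2: append 73 -> window=[94, 73] (not full yet)
step 3: append 95 -> window=[94, 73, 95] (not full yet)
step 4: append 52 -> window=[94, 73, 95, 52] -> max=95
step 5: append 58 -> window=[73, 95, 52, 58] -> max=95
step 6: append 47 -> window=[95, 52, 58, 47] -> max=95
step 7: append 13 -> window=[52, 58, 47, 13] -> max=58
step 8: append 73 -> window=[58, 47, 13, 73] -> max=73
step 9: append 53 -> window=[47, 13, 73, 53] -> max=73
step 10: append 47 -> window=[13, 73, 53, 47] -> max=73
step 11: append 43 -> window=[73, 53, 47, 43] -> max=73
step 12: append 1 -> window=[53, 47, 43, 1] -> max=53
Recorded maximums: 95 95 95 58 73 73 73 73 53
Changes between consecutive maximums: 3

Answer: 3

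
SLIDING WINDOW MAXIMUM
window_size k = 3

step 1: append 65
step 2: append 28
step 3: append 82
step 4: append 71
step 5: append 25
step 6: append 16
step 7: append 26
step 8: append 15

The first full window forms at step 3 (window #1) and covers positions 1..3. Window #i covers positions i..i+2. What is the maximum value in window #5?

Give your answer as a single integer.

step 1: append 65 -> window=[65] (not full yet)
step 2: append 28 -> window=[65, 28] (not full yet)
step 3: append 82 -> window=[65, 28, 82] -> max=82
step 4: append 71 -> window=[28, 82, 71] -> max=82
step 5: append 25 -> window=[82, 71, 25] -> max=82
step 6: append 16 -> window=[71, 25, 16] -> max=71
step 7: append 26 -> window=[25, 16, 26] -> max=26
Window #5 max = 26

Answer: 26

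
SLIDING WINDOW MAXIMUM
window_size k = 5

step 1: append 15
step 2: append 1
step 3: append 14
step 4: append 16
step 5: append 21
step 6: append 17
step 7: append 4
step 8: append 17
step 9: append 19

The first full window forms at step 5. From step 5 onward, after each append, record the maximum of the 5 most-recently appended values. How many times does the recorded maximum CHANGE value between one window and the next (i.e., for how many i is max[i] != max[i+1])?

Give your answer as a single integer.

Answer: 0

Derivation:
step 1: append 15 -> window=[15] (not full yet)
step 2: append 1 -> window=[15, 1] (not full yet)
step 3: append 14 -> window=[15, 1, 14] (not full yet)
step 4: append 16 -> window=[15, 1, 14, 16] (not full yet)
step 5: append 21 -> window=[15, 1, 14, 16, 21] -> max=21
step 6: append 17 -> window=[1, 14, 16, 21, 17] -> max=21
step 7: append 4 -> window=[14, 16, 21, 17, 4] -> max=21
step 8: append 17 -> window=[16, 21, 17, 4, 17] -> max=21
step 9: append 19 -> window=[21, 17, 4, 17, 19] -> max=21
Recorded maximums: 21 21 21 21 21
Changes between consecutive maximums: 0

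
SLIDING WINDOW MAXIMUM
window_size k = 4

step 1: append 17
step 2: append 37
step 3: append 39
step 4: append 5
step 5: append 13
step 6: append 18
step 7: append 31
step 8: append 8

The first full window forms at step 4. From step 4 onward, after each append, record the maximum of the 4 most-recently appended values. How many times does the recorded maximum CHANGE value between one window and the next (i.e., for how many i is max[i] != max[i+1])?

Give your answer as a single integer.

step 1: append 17 -> window=[17] (not full yet)
step 2: append 37 -> window=[17, 37] (not full yet)
step 3: append 39 -> window=[17, 37, 39] (not full yet)
step 4: append 5 -> window=[17, 37, 39, 5] -> max=39
step 5: append 13 -> window=[37, 39, 5, 13] -> max=39
step 6: append 18 -> window=[39, 5, 13, 18] -> max=39
step 7: append 31 -> window=[5, 13, 18, 31] -> max=31
step 8: append 8 -> window=[13, 18, 31, 8] -> max=31
Recorded maximums: 39 39 39 31 31
Changes between consecutive maximums: 1

Answer: 1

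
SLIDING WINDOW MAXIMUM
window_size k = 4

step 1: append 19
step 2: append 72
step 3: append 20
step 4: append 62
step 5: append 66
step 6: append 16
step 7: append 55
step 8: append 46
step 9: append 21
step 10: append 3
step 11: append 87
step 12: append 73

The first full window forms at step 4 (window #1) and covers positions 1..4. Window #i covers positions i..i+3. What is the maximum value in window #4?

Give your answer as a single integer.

step 1: append 19 -> window=[19] (not full yet)
step 2: append 72 -> window=[19, 72] (not full yet)
step 3: append 20 -> window=[19, 72, 20] (not full yet)
step 4: append 62 -> window=[19, 72, 20, 62] -> max=72
step 5: append 66 -> window=[72, 20, 62, 66] -> max=72
step 6: append 16 -> window=[20, 62, 66, 16] -> max=66
step 7: append 55 -> window=[62, 66, 16, 55] -> max=66
Window #4 max = 66

Answer: 66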